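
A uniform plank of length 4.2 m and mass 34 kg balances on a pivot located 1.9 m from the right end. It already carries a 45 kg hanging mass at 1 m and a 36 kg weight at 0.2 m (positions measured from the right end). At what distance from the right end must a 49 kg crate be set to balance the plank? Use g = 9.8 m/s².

Taking torques about the pivot (at 1.9 m from the right end):
Beam weight: 34 × 9.8 = 333.2 N down at 2.1 m → arm 0.2 m, τ = 333.2 × 0.2 = 66.64 N·m counterclockwise.
Hanging mass: 45 × 9.8 = 441 N down at 1 m → arm 0.9 m, τ = 441 × 0.9 = 396.9 N·m clockwise.
Weight: 36 × 9.8 = 352.8 N down at 0.2 m → arm 1.7 m, τ = 352.8 × 1.7 = 599.8 N·m clockwise.
Net moment of existing loads = 930.1 N·m clockwise.
The crate weighs 49 × 9.8 = 480.2 N and must supply an equal counterclockwise moment, so its lever arm about the pivot is 930.1 / 480.2 = 1.94 m.
That puts it at 1.9 + 1.94 = 3.84 m from the right end.

x ≈ 3.84 m from the right end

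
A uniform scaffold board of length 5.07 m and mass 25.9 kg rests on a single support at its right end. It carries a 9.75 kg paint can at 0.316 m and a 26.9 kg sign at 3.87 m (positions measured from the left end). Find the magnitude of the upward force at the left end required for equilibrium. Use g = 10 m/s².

About the right end:
Beam weight: 25.9 × 10 = 259 N down at 2.535 m → arm 2.535 m, τ = 259 × 2.535 = 656.6 N·m counterclockwise.
Paint can: 9.75 × 10 = 97.5 N down at 0.316 m → arm 4.754 m, τ = 97.5 × 4.754 = 463.5 N·m counterclockwise.
Sign: 26.9 × 10 = 269 N down at 3.87 m → arm 1.2 m, τ = 269 × 1.2 = 322.8 N·m counterclockwise.
Net moment of the loads = 1443 N·m counterclockwise.
The upward force F acts at the left end, arm 5.07 m, giving F × 5.07 clockwise.
Στ = 0 ⇒ F × 5.07 = 1443 ⇒ F = 1443 / 5.07 = 285 N.

F ≈ 285 N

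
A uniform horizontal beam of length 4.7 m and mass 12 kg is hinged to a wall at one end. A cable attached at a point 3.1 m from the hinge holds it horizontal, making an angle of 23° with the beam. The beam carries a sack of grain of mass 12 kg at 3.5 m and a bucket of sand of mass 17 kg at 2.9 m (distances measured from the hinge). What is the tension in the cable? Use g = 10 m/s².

T ≈ 987 N

Taking torques about the hinge:
Beam weight: 12 × 10 = 120 N down at 2.35 m → arm 2.35 m, τ = 120 × 2.35 = 282 N·m clockwise.
Sack of grain: 12 × 10 = 120 N down at 3.5 m → arm 3.5 m, τ = 120 × 3.5 = 420 N·m clockwise.
Bucket of sand: 17 × 10 = 170 N down at 2.9 m → arm 2.9 m, τ = 170 × 2.9 = 493 N·m clockwise.
Total clockwise load moment = 1195 N·m.
The cable tension T acts at 3.1 m; only its component perpendicular to the beam, T sinθ, produces torque. sin 23° = 0.3907.
Balancing moments: T × 3.1 × 0.3907 = 1195, giving T = 1195 / 1.211 = 987 N.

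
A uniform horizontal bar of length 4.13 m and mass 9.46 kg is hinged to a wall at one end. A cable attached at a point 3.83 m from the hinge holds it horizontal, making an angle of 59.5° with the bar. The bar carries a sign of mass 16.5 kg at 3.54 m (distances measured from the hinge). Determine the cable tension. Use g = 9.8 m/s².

T ≈ 231 N

Choose the hinge as the axis so the unknown hinge reaction has zero arm there.
Beam weight: 9.46 × 9.8 = 92.71 N down at 2.065 m → arm 2.065 m, τ = 92.71 × 2.065 = 191.4 N·m clockwise.
Sign: 16.5 × 9.8 = 161.7 N down at 3.54 m → arm 3.54 m, τ = 161.7 × 3.54 = 572.4 N·m clockwise.
Total clockwise load moment = 763.8 N·m.
The cable tension T acts at 3.83 m; only its component perpendicular to the bar, T sinθ, produces torque. sin 59.5° = 0.8616.
Στ = 0 ⇒ T × 3.83 × 0.8616 = 763.8 ⇒ T = 763.8 / 3.3 = 231 N.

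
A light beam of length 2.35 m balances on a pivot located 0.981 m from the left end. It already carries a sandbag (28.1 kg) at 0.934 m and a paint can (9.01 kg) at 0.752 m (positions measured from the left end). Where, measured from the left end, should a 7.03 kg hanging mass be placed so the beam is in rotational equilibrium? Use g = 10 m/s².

x ≈ 1.46 m from the left end

About the pivot (at 0.981 m from the left end):
Sandbag: 28.1 × 10 = 281 N down at 0.934 m → arm 0.047 m, τ = 281 × 0.047 = 13.21 N·m counterclockwise.
Paint can: 9.01 × 10 = 90.1 N down at 0.752 m → arm 0.229 m, τ = 90.1 × 0.229 = 20.63 N·m counterclockwise.
Net moment of existing loads = 33.84 N·m counterclockwise.
The hanging mass weighs 7.03 × 10 = 70.3 N and must supply an equal clockwise moment, so its lever arm about the pivot is 33.84 / 70.3 = 0.481 m.
That puts it at 0.981 + 0.481 = 1.46 m from the left end.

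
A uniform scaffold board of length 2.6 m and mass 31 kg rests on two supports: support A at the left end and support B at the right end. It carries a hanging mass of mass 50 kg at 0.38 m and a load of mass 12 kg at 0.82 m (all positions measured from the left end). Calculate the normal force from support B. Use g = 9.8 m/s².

R_B ≈ 261 N

Taking torques about support A:
Beam weight: 31 × 9.8 = 303.8 N down at 1.3 m → arm 1.3 m, τ = 303.8 × 1.3 = 394.9 N·m clockwise.
Hanging mass: 50 × 9.8 = 490 N down at 0.38 m → arm 0.38 m, τ = 490 × 0.38 = 186.2 N·m clockwise.
Load: 12 × 9.8 = 117.6 N down at 0.82 m → arm 0.82 m, τ = 117.6 × 0.82 = 96.43 N·m clockwise.
Net load moment about support A = 677.5 N·m clockwise.
Reaction R at support B is upward at 2.6 m, arm 2.6 m → moment R × 2.6 counterclockwise.
Balancing moments: R × 2.6 = 677.5, giving R = 261 N.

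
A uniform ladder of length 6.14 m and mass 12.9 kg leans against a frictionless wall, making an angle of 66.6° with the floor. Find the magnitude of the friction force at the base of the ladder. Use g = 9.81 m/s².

f ≈ 27.4 N

Taking torques about the foot of the ladder:
Ladder weight 12.9×9.81 = 126.5 N acts at 3.07 m along the ladder; its horizontal arm is 3.07·cos66.6° = 1.219 m → τ = 154.2 N·m clockwise.
Wall normal N acts horizontally at the top; its moment arm is the height L sinθ = 6.14·sin66.6° = 5.635 m, counterclockwise.
Balancing moments: N × 5.635 = 154.2, giving N = 27.4 N.
ΣFx = 0: friction at the foot balances the wall's push, so f = N_wall = 27.4 N.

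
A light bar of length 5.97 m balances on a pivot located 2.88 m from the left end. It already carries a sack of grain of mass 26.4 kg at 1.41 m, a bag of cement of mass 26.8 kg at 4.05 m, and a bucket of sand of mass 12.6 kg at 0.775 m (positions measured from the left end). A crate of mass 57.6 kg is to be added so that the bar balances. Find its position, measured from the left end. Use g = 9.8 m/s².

Taking torques about the pivot (at 2.88 m from the left end):
Sack of grain: 26.4 × 9.8 = 258.7 N down at 1.41 m → arm 1.47 m, τ = 258.7 × 1.47 = 380.3 N·m counterclockwise.
Bag of cement: 26.8 × 9.8 = 262.6 N down at 4.05 m → arm 1.17 m, τ = 262.6 × 1.17 = 307.2 N·m clockwise.
Bucket of sand: 12.6 × 9.8 = 123.5 N down at 0.775 m → arm 2.105 m, τ = 123.5 × 2.105 = 260 N·m counterclockwise.
Net moment of existing loads = 333.1 N·m counterclockwise.
The crate weighs 57.6 × 9.8 = 564.5 N and must supply an equal clockwise moment, so its lever arm about the pivot is 333.1 / 564.5 = 0.59 m.
That puts it at 2.88 + 0.59 = 3.47 m from the left end.

x ≈ 3.47 m from the left end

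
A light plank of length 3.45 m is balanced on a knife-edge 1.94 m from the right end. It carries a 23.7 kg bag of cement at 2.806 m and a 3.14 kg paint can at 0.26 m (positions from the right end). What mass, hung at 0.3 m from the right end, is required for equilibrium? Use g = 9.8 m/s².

m ≈ 9.3 kg

Taking torques about the knife-edge (at 1.94 m from the right end):
Bag of cement: 23.7 × 9.8 = 232.3 N down at 2.806 m → arm 0.866 m, τ = 232.3 × 0.866 = 201.2 N·m counterclockwise.
Paint can: 3.14 × 9.8 = 30.77 N down at 0.26 m → arm 1.68 m, τ = 30.77 × 1.68 = 51.69 N·m clockwise.
Net moment of known loads = 149.5 N·m counterclockwise.
An unknown mass m at 0.3 m has arm 1.64 m; its moment is m·g·1.64 clockwise.
For rotational equilibrium, m × 9.8 × 1.64 = 149.5, so m = 149.5 / (9.8 × 1.64) = 9.3 kg.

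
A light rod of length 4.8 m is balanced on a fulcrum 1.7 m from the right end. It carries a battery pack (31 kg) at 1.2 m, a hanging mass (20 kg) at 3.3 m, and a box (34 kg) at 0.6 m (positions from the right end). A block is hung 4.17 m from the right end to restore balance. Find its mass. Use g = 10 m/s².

Choose the fulcrum (at 1.7 m from the right end) as the axis so the support reaction has zero arm there.
Battery pack: 31 × 10 = 310 N down at 1.2 m → arm 0.5 m, τ = 310 × 0.5 = 155 N·m clockwise.
Hanging mass: 20 × 10 = 200 N down at 3.3 m → arm 1.6 m, τ = 200 × 1.6 = 320 N·m counterclockwise.
Box: 34 × 10 = 340 N down at 0.6 m → arm 1.1 m, τ = 340 × 1.1 = 374 N·m clockwise.
Net moment of known loads = 209 N·m clockwise.
An unknown mass m at 4.17 m has arm 2.47 m; its moment is m·g·2.47 counterclockwise.
Στ = 0 ⇒ m × 10 × 2.47 = 209 ⇒ m = 209 / (10 × 2.47) = 8.46 kg.

m ≈ 8.46 kg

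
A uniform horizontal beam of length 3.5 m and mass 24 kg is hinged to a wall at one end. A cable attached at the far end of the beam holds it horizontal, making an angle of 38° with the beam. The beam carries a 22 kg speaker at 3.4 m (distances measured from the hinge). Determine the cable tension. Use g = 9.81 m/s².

T ≈ 532 N

Choose the hinge as the axis so the unknown hinge reaction has zero arm there.
Beam weight: 24 × 9.81 = 235.4 N down at 1.75 m → arm 1.75 m, τ = 235.4 × 1.75 = 411.9 N·m clockwise.
Speaker: 22 × 9.81 = 215.8 N down at 3.4 m → arm 3.4 m, τ = 215.8 × 3.4 = 733.7 N·m clockwise.
Total clockwise load moment = 1146 N·m.
The cable tension T acts at 3.5 m; only its component perpendicular to the beam, T sinθ, produces torque. sin 38° = 0.6157.
For rotational equilibrium, T × 3.5 × 0.6157 = 1146, so T = 1146 / 2.155 = 532 N.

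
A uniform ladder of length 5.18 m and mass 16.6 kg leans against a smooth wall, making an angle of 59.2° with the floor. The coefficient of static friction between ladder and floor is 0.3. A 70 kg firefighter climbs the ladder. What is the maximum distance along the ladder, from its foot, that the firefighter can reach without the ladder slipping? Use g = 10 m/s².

Sum moments about the foot of the ladder (the floor normal and friction both act there and drop out).
Ladder weight 16.6×10 = 166 N acts at 2.59 m along the ladder; its horizontal arm is 2.59·cos59.2° = 1.326 m → τ = 220.1 N·m clockwise.
Firefighter weight 70×10 = 700 N at distance d → arm d·cos59.2° → τ = 700·d·0.512 clockwise.
Wall normal N at the top has arm L sinθ = 4.449 m counterclockwise, so Στ = 0 gives N·4.449 = 220.1 + 358.4·d.
ΣFy = 0 ⇒ N_floor = 866 N, so the maximum friction is μ_s·N_floor = 0.3×866 = 259.8 N. ΣFx = 0 ⇒ N_wall = f, so at the slipping point N = 259.8 N.
Substituting: 259.8×4.449 = 220.1 + 358.4·d ⇒ d = (1156 − 220.1) / 358.4 = 2.61 m.

d ≈ 2.61 m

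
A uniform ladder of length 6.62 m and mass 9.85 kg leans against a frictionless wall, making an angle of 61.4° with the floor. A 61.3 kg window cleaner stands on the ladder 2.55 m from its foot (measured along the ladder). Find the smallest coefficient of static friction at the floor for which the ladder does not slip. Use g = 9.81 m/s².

μ_min ≈ 0.219

About the foot of the ladder:
Ladder weight 9.85×9.81 = 96.63 N acts at 3.31 m along the ladder; its horizontal arm is 3.31·cos61.4° = 1.584 m → τ = 153.1 N·m clockwise.
Window cleaner: 61.3×9.81 = 601.4 N at 2.55 m → arm 1.221 m → τ = 734.3 N·m clockwise.
Wall normal N acts horizontally at the top; its moment arm is the height L sinθ = 6.62·sin61.4° = 5.812 m, counterclockwise.
For rotational equilibrium, N × 5.812 = 887.4, so N = 152.7 N.
ΣFx = 0 ⇒ f = N_wall = 152.7 N. ΣFy = 0 ⇒ N_floor = 698 N.
μ_min = f / N_floor = 152.7 / 698 = 0.219.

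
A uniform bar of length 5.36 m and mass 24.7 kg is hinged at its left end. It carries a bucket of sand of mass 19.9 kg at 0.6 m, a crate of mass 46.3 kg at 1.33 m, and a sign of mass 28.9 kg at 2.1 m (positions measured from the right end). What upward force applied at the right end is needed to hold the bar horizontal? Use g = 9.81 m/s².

F ≈ 808 N

Sum moments about the left end (the unknown pivot reaction has zero arm there).
Beam weight: 24.7 × 9.81 = 242.3 N down at 2.68 m → arm 2.68 m, τ = 242.3 × 2.68 = 649.4 N·m clockwise.
Bucket of sand: 19.9 × 9.81 = 195.2 N down at 0.6 m → arm 4.76 m, τ = 195.2 × 4.76 = 929.2 N·m clockwise.
Crate: 46.3 × 9.81 = 454.2 N down at 1.33 m → arm 4.03 m, τ = 454.2 × 4.03 = 1830 N·m clockwise.
Sign: 28.9 × 9.81 = 283.5 N down at 2.1 m → arm 3.26 m, τ = 283.5 × 3.26 = 924.2 N·m clockwise.
Net moment of the loads = 4333 N·m clockwise.
The upward force F acts at the right end, arm 5.36 m, giving F × 5.36 counterclockwise.
For rotational equilibrium, F × 5.36 = 4333, so F = 4333 / 5.36 = 808 N.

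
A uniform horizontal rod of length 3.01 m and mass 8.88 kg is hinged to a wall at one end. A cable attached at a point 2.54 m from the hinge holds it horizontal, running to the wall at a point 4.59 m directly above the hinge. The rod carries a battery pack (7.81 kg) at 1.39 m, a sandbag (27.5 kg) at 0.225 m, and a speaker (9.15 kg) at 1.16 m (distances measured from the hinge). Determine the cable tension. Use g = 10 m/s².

About the hinge:
Beam weight: 8.88 × 10 = 88.8 N down at 1.505 m → arm 1.505 m, τ = 88.8 × 1.505 = 133.6 N·m clockwise.
Battery pack: 7.81 × 10 = 78.1 N down at 1.39 m → arm 1.39 m, τ = 78.1 × 1.39 = 108.6 N·m clockwise.
Sandbag: 27.5 × 10 = 275 N down at 0.225 m → arm 0.225 m, τ = 275 × 0.225 = 61.88 N·m clockwise.
Speaker: 9.15 × 10 = 91.5 N down at 1.16 m → arm 1.16 m, τ = 91.5 × 1.16 = 106.1 N·m clockwise.
Total clockwise load moment = 410.2 N·m.
The cable tension T acts at 2.54 m; only its component perpendicular to the rod, T sinθ, produces torque. sinθ = h/√(h²+d²) = 4.59/√(4.59²+2.54²) = 0.875.
Στ = 0 ⇒ T × 2.54 × 0.875 = 410.2 ⇒ T = 410.2 / 2.223 = 185 N.

T ≈ 185 N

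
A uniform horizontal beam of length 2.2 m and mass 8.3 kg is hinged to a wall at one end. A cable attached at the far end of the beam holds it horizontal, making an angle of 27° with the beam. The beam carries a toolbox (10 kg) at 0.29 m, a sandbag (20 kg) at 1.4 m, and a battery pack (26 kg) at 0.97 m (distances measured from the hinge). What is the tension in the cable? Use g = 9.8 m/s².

Choose the hinge as the axis so the unknown hinge reaction has zero arm there.
Beam weight: 8.3 × 9.8 = 81.34 N down at 1.1 m → arm 1.1 m, τ = 81.34 × 1.1 = 89.47 N·m clockwise.
Toolbox: 10 × 9.8 = 98 N down at 0.29 m → arm 0.29 m, τ = 98 × 0.29 = 28.42 N·m clockwise.
Sandbag: 20 × 9.8 = 196 N down at 1.4 m → arm 1.4 m, τ = 196 × 1.4 = 274.4 N·m clockwise.
Battery pack: 26 × 9.8 = 254.8 N down at 0.97 m → arm 0.97 m, τ = 254.8 × 0.97 = 247.2 N·m clockwise.
Total clockwise load moment = 639.5 N·m.
The cable tension T acts at 2.2 m; only its component perpendicular to the beam, T sinθ, produces torque. sin 27° = 0.454.
Balancing moments: T × 2.2 × 0.454 = 639.5, giving T = 639.5 / 0.9988 = 640 N.

T ≈ 640 N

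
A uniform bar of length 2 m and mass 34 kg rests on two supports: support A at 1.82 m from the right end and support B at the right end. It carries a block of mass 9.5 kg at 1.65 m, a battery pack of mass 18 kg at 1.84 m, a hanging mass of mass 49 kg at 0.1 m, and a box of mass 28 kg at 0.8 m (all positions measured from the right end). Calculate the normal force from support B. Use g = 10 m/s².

R_B ≈ 780 N

About support A:
Beam weight: 34 × 10 = 340 N down at 1 m → arm 0.82 m, τ = 340 × 0.82 = 278.8 N·m clockwise.
Block: 9.5 × 10 = 95 N down at 1.65 m → arm 0.17 m, τ = 95 × 0.17 = 16.15 N·m clockwise.
Battery pack: 18 × 10 = 180 N down at 1.84 m → arm 0.02 m, τ = 180 × 0.02 = 3.6 N·m counterclockwise.
Hanging mass: 49 × 10 = 490 N down at 0.1 m → arm 1.72 m, τ = 490 × 1.72 = 842.8 N·m clockwise.
Box: 28 × 10 = 280 N down at 0.8 m → arm 1.02 m, τ = 280 × 1.02 = 285.6 N·m clockwise.
Net load moment about support A = 1420 N·m clockwise.
Reaction R at support B is upward at 0 m, arm 1.82 m → moment R × 1.82 counterclockwise.
Στ = 0 ⇒ R × 1.82 = 1420 ⇒ R = 780 N.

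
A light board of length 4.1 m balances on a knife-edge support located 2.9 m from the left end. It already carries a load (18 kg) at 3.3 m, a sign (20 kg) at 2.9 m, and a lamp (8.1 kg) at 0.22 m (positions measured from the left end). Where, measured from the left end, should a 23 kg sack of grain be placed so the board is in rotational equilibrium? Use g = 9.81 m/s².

Taking torques about the knife-edge support (at 2.9 m from the left end):
Load: 18 × 9.81 = 176.6 N down at 3.3 m → arm 0.4 m, τ = 176.6 × 0.4 = 70.64 N·m clockwise.
Sign: acts at the knife-edge support, moment arm 0 → no torque.
Lamp: 8.1 × 9.81 = 79.46 N down at 0.22 m → arm 2.68 m, τ = 79.46 × 2.68 = 213 N·m counterclockwise.
Net moment of existing loads = 142.4 N·m counterclockwise.
The sack of grain weighs 23 × 9.81 = 225.6 N and must supply an equal clockwise moment, so its lever arm about the knife-edge support is 142.4 / 225.6 = 0.631 m.
That puts it at 2.9 + 0.631 = 3.53 m from the left end.

x ≈ 3.53 m from the left end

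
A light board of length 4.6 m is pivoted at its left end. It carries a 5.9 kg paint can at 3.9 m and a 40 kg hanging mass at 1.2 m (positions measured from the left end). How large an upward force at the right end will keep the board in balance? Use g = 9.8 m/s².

F ≈ 151 N

About the left end:
Paint can: 5.9 × 9.8 = 57.82 N down at 3.9 m → arm 3.9 m, τ = 57.82 × 3.9 = 225.5 N·m clockwise.
Hanging mass: 40 × 9.8 = 392 N down at 1.2 m → arm 1.2 m, τ = 392 × 1.2 = 470.4 N·m clockwise.
Net moment of the loads = 695.9 N·m clockwise.
The upward force F acts at the right end, arm 4.6 m, giving F × 4.6 counterclockwise.
For rotational equilibrium, F × 4.6 = 695.9, so F = 695.9 / 4.6 = 151 N.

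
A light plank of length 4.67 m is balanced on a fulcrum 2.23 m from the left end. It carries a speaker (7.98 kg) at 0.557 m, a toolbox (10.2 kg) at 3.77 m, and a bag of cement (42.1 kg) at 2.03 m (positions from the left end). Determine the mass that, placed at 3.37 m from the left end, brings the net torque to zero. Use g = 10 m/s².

m ≈ 5.32 kg

Sum moments about the fulcrum (at 2.23 m from the left end) (the support reaction has zero arm there).
Speaker: 7.98 × 10 = 79.8 N down at 0.557 m → arm 1.673 m, τ = 79.8 × 1.673 = 133.5 N·m counterclockwise.
Toolbox: 10.2 × 10 = 102 N down at 3.77 m → arm 1.54 m, τ = 102 × 1.54 = 157.1 N·m clockwise.
Bag of cement: 42.1 × 10 = 421 N down at 2.03 m → arm 0.2 m, τ = 421 × 0.2 = 84.2 N·m counterclockwise.
Net moment of known loads = 60.6 N·m counterclockwise.
An unknown mass m at 3.37 m has arm 1.14 m; its moment is m·g·1.14 clockwise.
For rotational equilibrium, m × 10 × 1.14 = 60.6, so m = 60.6 / (10 × 1.14) = 5.32 kg.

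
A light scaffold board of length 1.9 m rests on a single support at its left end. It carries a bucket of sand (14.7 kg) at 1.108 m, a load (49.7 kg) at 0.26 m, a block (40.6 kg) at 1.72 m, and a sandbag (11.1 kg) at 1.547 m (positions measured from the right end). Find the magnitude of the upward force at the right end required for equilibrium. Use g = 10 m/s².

F ≈ 549 N

About the left end:
Bucket of sand: 14.7 × 10 = 147 N down at 1.108 m → arm 0.792 m, τ = 147 × 0.792 = 116.4 N·m clockwise.
Load: 49.7 × 10 = 497 N down at 0.26 m → arm 1.64 m, τ = 497 × 1.64 = 815.1 N·m clockwise.
Block: 40.6 × 10 = 406 N down at 1.72 m → arm 0.18 m, τ = 406 × 0.18 = 73.08 N·m clockwise.
Sandbag: 11.1 × 10 = 111 N down at 1.547 m → arm 0.353 m, τ = 111 × 0.353 = 39.18 N·m clockwise.
Net moment of the loads = 1044 N·m clockwise.
The upward force F acts at the right end, arm 1.9 m, giving F × 1.9 counterclockwise.
Balancing moments: F × 1.9 = 1044, giving F = 1044 / 1.9 = 549 N.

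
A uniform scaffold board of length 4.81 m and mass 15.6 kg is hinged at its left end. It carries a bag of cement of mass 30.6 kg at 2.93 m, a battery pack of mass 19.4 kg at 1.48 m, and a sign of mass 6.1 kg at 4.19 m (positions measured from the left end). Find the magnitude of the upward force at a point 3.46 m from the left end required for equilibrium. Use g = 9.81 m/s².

F ≈ 514 N

Sum moments about the left end (the unknown pivot reaction has zero arm there).
Beam weight: 15.6 × 9.81 = 153 N down at 2.405 m → arm 2.405 m, τ = 153 × 2.405 = 368 N·m clockwise.
Bag of cement: 30.6 × 9.81 = 300.2 N down at 2.93 m → arm 2.93 m, τ = 300.2 × 2.93 = 879.6 N·m clockwise.
Battery pack: 19.4 × 9.81 = 190.3 N down at 1.48 m → arm 1.48 m, τ = 190.3 × 1.48 = 281.6 N·m clockwise.
Sign: 6.1 × 9.81 = 59.84 N down at 4.19 m → arm 4.19 m, τ = 59.84 × 4.19 = 250.7 N·m clockwise.
Net moment of the loads = 1780 N·m clockwise.
The upward force F acts at a point 3.46 m from the left end, arm 3.46 m, giving F × 3.46 counterclockwise.
Balancing moments: F × 3.46 = 1780, giving F = 1780 / 3.46 = 514 N.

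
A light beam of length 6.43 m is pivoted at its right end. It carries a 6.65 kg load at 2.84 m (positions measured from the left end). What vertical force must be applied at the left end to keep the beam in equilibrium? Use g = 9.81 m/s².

About the right end:
Load: 6.65 × 9.81 = 65.24 N down at 2.84 m → arm 3.59 m, τ = 65.24 × 3.59 = 234.2 N·m counterclockwise.
Net moment of the loads = 234.2 N·m counterclockwise.
The upward force F acts at the left end, arm 6.43 m, giving F × 6.43 clockwise.
Setting net torque to zero: F × 6.43 = 234.2 → F = 234.2 / 6.43 = 36.4 N.

F ≈ 36.4 N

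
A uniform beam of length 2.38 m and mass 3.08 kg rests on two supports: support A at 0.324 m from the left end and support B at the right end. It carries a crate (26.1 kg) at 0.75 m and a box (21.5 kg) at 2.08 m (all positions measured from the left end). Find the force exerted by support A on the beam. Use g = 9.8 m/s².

Taking torques about support B:
Beam weight: 3.08 × 9.8 = 30.18 N down at 1.19 m → arm 1.19 m, τ = 30.18 × 1.19 = 35.91 N·m counterclockwise.
Crate: 26.1 × 9.8 = 255.8 N down at 0.75 m → arm 1.63 m, τ = 255.8 × 1.63 = 417 N·m counterclockwise.
Box: 21.5 × 9.8 = 210.7 N down at 2.08 m → arm 0.3 m, τ = 210.7 × 0.3 = 63.21 N·m counterclockwise.
Net load moment about support B = 516.1 N·m counterclockwise.
Reaction R at support A is upward at 0.324 m, arm 2.056 m → moment R × 2.056 clockwise.
For rotational equilibrium, R × 2.056 = 516.1, so R = 251 N.

R_A ≈ 251 N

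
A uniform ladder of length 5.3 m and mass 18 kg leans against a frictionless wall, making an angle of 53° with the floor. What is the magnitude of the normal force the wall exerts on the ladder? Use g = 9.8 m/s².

N_wall ≈ 66.5 N

Taking torques about the foot of the ladder:
Ladder weight 18×9.8 = 176.4 N acts at 2.65 m along the ladder; its horizontal arm is 2.65·cos53° = 1.595 m → τ = 281.4 N·m clockwise.
Wall normal N acts horizontally at the top; its moment arm is the height L sinθ = 5.3·sin53° = 4.233 m, counterclockwise.
Setting net torque to zero: N × 4.233 = 281.4 → N = 66.5 N.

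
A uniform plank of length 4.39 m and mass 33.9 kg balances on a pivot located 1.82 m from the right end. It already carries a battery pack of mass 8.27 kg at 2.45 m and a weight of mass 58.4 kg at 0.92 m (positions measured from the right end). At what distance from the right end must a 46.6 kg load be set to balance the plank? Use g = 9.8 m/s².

x ≈ 2.56 m from the right end

About the pivot (at 1.82 m from the right end):
Beam weight: 33.9 × 9.8 = 332.2 N down at 2.195 m → arm 0.375 m, τ = 332.2 × 0.375 = 124.6 N·m counterclockwise.
Battery pack: 8.27 × 9.8 = 81.05 N down at 2.45 m → arm 0.63 m, τ = 81.05 × 0.63 = 51.06 N·m counterclockwise.
Weight: 58.4 × 9.8 = 572.3 N down at 0.92 m → arm 0.9 m, τ = 572.3 × 0.9 = 515.1 N·m clockwise.
Net moment of existing loads = 339.4 N·m clockwise.
The load weighs 46.6 × 9.8 = 456.7 N and must supply an equal counterclockwise moment, so its lever arm about the pivot is 339.4 / 456.7 = 0.743 m.
That puts it at 1.82 + 0.743 = 2.56 m from the right end.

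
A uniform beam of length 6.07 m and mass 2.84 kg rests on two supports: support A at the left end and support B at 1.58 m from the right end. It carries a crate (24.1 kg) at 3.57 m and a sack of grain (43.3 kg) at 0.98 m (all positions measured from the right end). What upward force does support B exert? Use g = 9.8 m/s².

Take moments about support A.
Beam weight: 2.84 × 9.8 = 27.83 N down at 3.035 m → arm 3.035 m, τ = 27.83 × 3.035 = 84.46 N·m clockwise.
Crate: 24.1 × 9.8 = 236.2 N down at 3.57 m → arm 2.5 m, τ = 236.2 × 2.5 = 590.5 N·m clockwise.
Sack of grain: 43.3 × 9.8 = 424.3 N down at 0.98 m → arm 5.09 m, τ = 424.3 × 5.09 = 2160 N·m clockwise.
Net load moment about support A = 2835 N·m clockwise.
Reaction R at support B is upward at 1.58 m, arm 4.49 m → moment R × 4.49 counterclockwise.
Balancing moments: R × 4.49 = 2835, giving R = 631 N.

R_B ≈ 631 N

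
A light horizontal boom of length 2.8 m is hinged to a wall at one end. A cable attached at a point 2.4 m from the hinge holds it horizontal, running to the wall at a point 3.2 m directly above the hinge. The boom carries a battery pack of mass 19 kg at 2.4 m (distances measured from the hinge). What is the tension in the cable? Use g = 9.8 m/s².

T ≈ 233 N

Take moments about the hinge.
Battery pack: 19 × 9.8 = 186.2 N down at 2.4 m → arm 2.4 m, τ = 186.2 × 2.4 = 446.9 N·m clockwise.
Total clockwise load moment = 446.9 N·m.
The cable tension T acts at 2.4 m; only its component perpendicular to the boom, T sinθ, produces torque. sinθ = h/√(h²+d²) = 3.2/√(3.2²+2.4²) = 0.8.
Setting net torque to zero: T × 2.4 × 0.8 = 446.9 → T = 446.9 / 1.92 = 233 N.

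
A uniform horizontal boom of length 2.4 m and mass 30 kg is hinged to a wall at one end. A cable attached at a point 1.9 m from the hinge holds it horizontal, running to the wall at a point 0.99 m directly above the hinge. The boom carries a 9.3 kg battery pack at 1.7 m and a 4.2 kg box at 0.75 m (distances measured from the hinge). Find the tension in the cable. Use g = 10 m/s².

Take moments about the hinge.
Beam weight: 30 × 10 = 300 N down at 1.2 m → arm 1.2 m, τ = 300 × 1.2 = 360 N·m clockwise.
Battery pack: 9.3 × 10 = 93 N down at 1.7 m → arm 1.7 m, τ = 93 × 1.7 = 158.1 N·m clockwise.
Box: 4.2 × 10 = 42 N down at 0.75 m → arm 0.75 m, τ = 42 × 0.75 = 31.5 N·m clockwise.
Total clockwise load moment = 549.6 N·m.
The cable tension T acts at 1.9 m; only its component perpendicular to the boom, T sinθ, produces torque. sinθ = h/√(h²+d²) = 0.99/√(0.99²+1.9²) = 0.4621.
Setting net torque to zero: T × 1.9 × 0.4621 = 549.6 → T = 549.6 / 0.878 = 626 N.

T ≈ 626 N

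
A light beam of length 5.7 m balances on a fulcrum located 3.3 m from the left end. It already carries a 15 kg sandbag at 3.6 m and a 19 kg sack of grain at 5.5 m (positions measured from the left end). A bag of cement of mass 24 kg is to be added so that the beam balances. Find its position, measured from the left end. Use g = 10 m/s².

Take moments about the fulcrum (at 3.3 m from the left end).
Sandbag: 15 × 10 = 150 N down at 3.6 m → arm 0.3 m, τ = 150 × 0.3 = 45 N·m clockwise.
Sack of grain: 19 × 10 = 190 N down at 5.5 m → arm 2.2 m, τ = 190 × 2.2 = 418 N·m clockwise.
Net moment of existing loads = 463 N·m clockwise.
The bag of cement weighs 24 × 10 = 240 N and must supply an equal counterclockwise moment, so its lever arm about the fulcrum is 463 / 240 = 1.93 m.
That puts it at 3.3 − 1.93 = 1.37 m from the left end.

x ≈ 1.37 m from the left end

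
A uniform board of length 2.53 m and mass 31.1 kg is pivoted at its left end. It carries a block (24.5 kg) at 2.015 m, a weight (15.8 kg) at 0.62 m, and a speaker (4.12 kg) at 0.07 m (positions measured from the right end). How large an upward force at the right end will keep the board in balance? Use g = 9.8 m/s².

F ≈ 357 N

About the left end:
Beam weight: 31.1 × 9.8 = 304.8 N down at 1.265 m → arm 1.265 m, τ = 304.8 × 1.265 = 385.6 N·m clockwise.
Block: 24.5 × 9.8 = 240.1 N down at 2.015 m → arm 0.515 m, τ = 240.1 × 0.515 = 123.7 N·m clockwise.
Weight: 15.8 × 9.8 = 154.8 N down at 0.62 m → arm 1.91 m, τ = 154.8 × 1.91 = 295.7 N·m clockwise.
Speaker: 4.12 × 9.8 = 40.38 N down at 0.07 m → arm 2.46 m, τ = 40.38 × 2.46 = 99.33 N·m clockwise.
Net moment of the loads = 904.3 N·m clockwise.
The upward force F acts at the right end, arm 2.53 m, giving F × 2.53 counterclockwise.
Balancing moments: F × 2.53 = 904.3, giving F = 904.3 / 2.53 = 357 N.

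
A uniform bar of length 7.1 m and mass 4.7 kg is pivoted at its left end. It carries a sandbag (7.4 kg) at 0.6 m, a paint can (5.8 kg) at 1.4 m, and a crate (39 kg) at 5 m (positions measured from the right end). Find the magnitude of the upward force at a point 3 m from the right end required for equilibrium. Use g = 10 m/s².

F ≈ 438 N

Taking torques about the left end:
Beam weight: 4.7 × 10 = 47 N down at 3.55 m → arm 3.55 m, τ = 47 × 3.55 = 166.8 N·m clockwise.
Sandbag: 7.4 × 10 = 74 N down at 0.6 m → arm 6.5 m, τ = 74 × 6.5 = 481 N·m clockwise.
Paint can: 5.8 × 10 = 58 N down at 1.4 m → arm 5.7 m, τ = 58 × 5.7 = 330.6 N·m clockwise.
Crate: 39 × 10 = 390 N down at 5 m → arm 2.1 m, τ = 390 × 2.1 = 819 N·m clockwise.
Net moment of the loads = 1797 N·m clockwise.
The upward force F acts at a point 3 m from the right end, arm 4.1 m, giving F × 4.1 counterclockwise.
Στ = 0 ⇒ F × 4.1 = 1797 ⇒ F = 1797 / 4.1 = 438 N.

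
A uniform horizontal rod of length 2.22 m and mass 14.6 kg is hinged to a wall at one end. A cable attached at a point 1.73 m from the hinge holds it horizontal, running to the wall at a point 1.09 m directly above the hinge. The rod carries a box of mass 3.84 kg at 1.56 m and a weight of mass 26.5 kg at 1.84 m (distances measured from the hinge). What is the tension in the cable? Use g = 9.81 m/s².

T ≈ 755 N

Taking torques about the hinge:
Beam weight: 14.6 × 9.81 = 143.2 N down at 1.11 m → arm 1.11 m, τ = 143.2 × 1.11 = 159 N·m clockwise.
Box: 3.84 × 9.81 = 37.67 N down at 1.56 m → arm 1.56 m, τ = 37.67 × 1.56 = 58.77 N·m clockwise.
Weight: 26.5 × 9.81 = 260 N down at 1.84 m → arm 1.84 m, τ = 260 × 1.84 = 478.4 N·m clockwise.
Total clockwise load moment = 696.2 N·m.
The cable tension T acts at 1.73 m; only its component perpendicular to the rod, T sinθ, produces torque. sinθ = h/√(h²+d²) = 1.09/√(1.09²+1.73²) = 0.5331.
Balancing moments: T × 1.73 × 0.5331 = 696.2, giving T = 696.2 / 0.9223 = 755 N.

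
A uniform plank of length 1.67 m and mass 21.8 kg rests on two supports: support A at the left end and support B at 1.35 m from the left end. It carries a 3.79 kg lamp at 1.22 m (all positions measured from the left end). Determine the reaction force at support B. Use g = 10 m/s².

R_B ≈ 169 N

Taking torques about support A:
Beam weight: 21.8 × 10 = 218 N down at 0.835 m → arm 0.835 m, τ = 218 × 0.835 = 182 N·m clockwise.
Lamp: 3.79 × 10 = 37.9 N down at 1.22 m → arm 1.22 m, τ = 37.9 × 1.22 = 46.24 N·m clockwise.
Net load moment about support A = 228.2 N·m clockwise.
Reaction R at support B is upward at 1.35 m, arm 1.35 m → moment R × 1.35 counterclockwise.
Setting net torque to zero: R × 1.35 = 228.2 → R = 169 N.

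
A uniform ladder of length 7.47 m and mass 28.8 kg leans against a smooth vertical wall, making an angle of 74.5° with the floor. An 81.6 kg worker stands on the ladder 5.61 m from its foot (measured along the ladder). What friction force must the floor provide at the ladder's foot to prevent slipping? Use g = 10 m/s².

Choose the foot of the ladder as the axis so the floor normal and friction both act there and drop out.
Ladder weight 28.8×10 = 288 N acts at 3.735 m along the ladder; its horizontal arm is 3.735·cos74.5° = 0.9981 m → τ = 287.5 N·m clockwise.
Worker: 81.6×10 = 816 N at 5.61 m → arm 1.499 m → τ = 1223 N·m clockwise.
Wall normal N acts horizontally at the top; its moment arm is the height L sinθ = 7.47·sin74.5° = 7.198 m, counterclockwise.
Balancing moments: N × 7.198 = 1510, giving N = 210 N.
ΣFx = 0: friction at the foot balances the wall's push, so f = N_wall = 210 N.

f ≈ 210 N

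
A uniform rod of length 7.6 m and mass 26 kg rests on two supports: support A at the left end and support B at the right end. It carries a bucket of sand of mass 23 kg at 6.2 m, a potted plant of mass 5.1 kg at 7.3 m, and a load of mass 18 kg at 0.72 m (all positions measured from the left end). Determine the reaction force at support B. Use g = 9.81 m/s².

R_B ≈ 376 N

Taking torques about support A:
Beam weight: 26 × 9.81 = 255.1 N down at 3.8 m → arm 3.8 m, τ = 255.1 × 3.8 = 969.4 N·m clockwise.
Bucket of sand: 23 × 9.81 = 225.6 N down at 6.2 m → arm 6.2 m, τ = 225.6 × 6.2 = 1399 N·m clockwise.
Potted plant: 5.1 × 9.81 = 50.03 N down at 7.3 m → arm 7.3 m, τ = 50.03 × 7.3 = 365.2 N·m clockwise.
Load: 18 × 9.81 = 176.6 N down at 0.72 m → arm 0.72 m, τ = 176.6 × 0.72 = 127.2 N·m clockwise.
Net load moment about support A = 2861 N·m clockwise.
Reaction R at support B is upward at 7.6 m, arm 7.6 m → moment R × 7.6 counterclockwise.
Balancing moments: R × 7.6 = 2861, giving R = 376 N.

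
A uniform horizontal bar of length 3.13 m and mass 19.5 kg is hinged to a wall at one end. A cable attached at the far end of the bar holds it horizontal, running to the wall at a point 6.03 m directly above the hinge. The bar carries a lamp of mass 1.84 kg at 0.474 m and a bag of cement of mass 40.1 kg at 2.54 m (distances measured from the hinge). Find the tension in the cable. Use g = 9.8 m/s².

T ≈ 470 N

About the hinge:
Beam weight: 19.5 × 9.8 = 191.1 N down at 1.565 m → arm 1.565 m, τ = 191.1 × 1.565 = 299.1 N·m clockwise.
Lamp: 1.84 × 9.8 = 18.03 N down at 0.474 m → arm 0.474 m, τ = 18.03 × 0.474 = 8.546 N·m clockwise.
Bag of cement: 40.1 × 9.8 = 393 N down at 2.54 m → arm 2.54 m, τ = 393 × 2.54 = 998.2 N·m clockwise.
Total clockwise load moment = 1306 N·m.
The cable tension T acts at 3.13 m; only its component perpendicular to the bar, T sinθ, produces torque. sinθ = h/√(h²+d²) = 6.03/√(6.03²+3.13²) = 0.8876.
Balancing moments: T × 3.13 × 0.8876 = 1306, giving T = 1306 / 2.778 = 470 N.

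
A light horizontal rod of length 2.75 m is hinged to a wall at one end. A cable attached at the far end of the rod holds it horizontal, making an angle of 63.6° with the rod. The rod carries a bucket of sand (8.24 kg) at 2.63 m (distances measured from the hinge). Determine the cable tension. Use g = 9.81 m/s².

T ≈ 86.3 N

Taking torques about the hinge:
Bucket of sand: 8.24 × 9.81 = 80.83 N down at 2.63 m → arm 2.63 m, τ = 80.83 × 2.63 = 212.6 N·m clockwise.
Total clockwise load moment = 212.6 N·m.
The cable tension T acts at 2.75 m; only its component perpendicular to the rod, T sinθ, produces torque. sin 63.6° = 0.8957.
Στ = 0 ⇒ T × 2.75 × 0.8957 = 212.6 ⇒ T = 212.6 / 2.463 = 86.3 N.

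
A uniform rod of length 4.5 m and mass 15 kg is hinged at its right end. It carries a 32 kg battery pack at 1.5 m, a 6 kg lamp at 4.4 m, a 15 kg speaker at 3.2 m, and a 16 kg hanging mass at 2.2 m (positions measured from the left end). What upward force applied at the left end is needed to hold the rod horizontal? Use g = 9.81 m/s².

F ≈ 407 N

Take moments about the right end.
Beam weight: 15 × 9.81 = 147.2 N down at 2.25 m → arm 2.25 m, τ = 147.2 × 2.25 = 331.2 N·m counterclockwise.
Battery pack: 32 × 9.81 = 313.9 N down at 1.5 m → arm 3 m, τ = 313.9 × 3 = 941.7 N·m counterclockwise.
Lamp: 6 × 9.81 = 58.86 N down at 4.4 m → arm 0.1 m, τ = 58.86 × 0.1 = 5.886 N·m counterclockwise.
Speaker: 15 × 9.81 = 147.2 N down at 3.2 m → arm 1.3 m, τ = 147.2 × 1.3 = 191.4 N·m counterclockwise.
Hanging mass: 16 × 9.81 = 157 N down at 2.2 m → arm 2.3 m, τ = 157 × 2.3 = 361.1 N·m counterclockwise.
Net moment of the loads = 1831 N·m counterclockwise.
The upward force F acts at the left end, arm 4.5 m, giving F × 4.5 clockwise.
Balancing moments: F × 4.5 = 1831, giving F = 1831 / 4.5 = 407 N.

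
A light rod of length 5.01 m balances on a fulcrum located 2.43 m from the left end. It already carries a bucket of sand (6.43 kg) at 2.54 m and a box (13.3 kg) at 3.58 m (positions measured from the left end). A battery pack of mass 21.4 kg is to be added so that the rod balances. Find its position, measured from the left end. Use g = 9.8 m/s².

Taking torques about the fulcrum (at 2.43 m from the left end):
Bucket of sand: 6.43 × 9.8 = 63.01 N down at 2.54 m → arm 0.11 m, τ = 63.01 × 0.11 = 6.931 N·m clockwise.
Box: 13.3 × 9.8 = 130.3 N down at 3.58 m → arm 1.15 m, τ = 130.3 × 1.15 = 149.8 N·m clockwise.
Net moment of existing loads = 156.7 N·m clockwise.
The battery pack weighs 21.4 × 9.8 = 209.7 N and must supply an equal counterclockwise moment, so its lever arm about the fulcrum is 156.7 / 209.7 = 0.747 m.
That puts it at 2.43 − 0.747 = 1.68 m from the left end.

x ≈ 1.68 m from the left end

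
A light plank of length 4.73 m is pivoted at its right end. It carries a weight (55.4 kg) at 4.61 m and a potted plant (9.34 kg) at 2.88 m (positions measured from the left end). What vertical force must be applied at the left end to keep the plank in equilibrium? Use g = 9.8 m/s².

F ≈ 49.6 N

Taking torques about the right end:
Weight: 55.4 × 9.8 = 542.9 N down at 4.61 m → arm 0.12 m, τ = 542.9 × 0.12 = 65.15 N·m counterclockwise.
Potted plant: 9.34 × 9.8 = 91.53 N down at 2.88 m → arm 1.85 m, τ = 91.53 × 1.85 = 169.3 N·m counterclockwise.
Net moment of the loads = 234.5 N·m counterclockwise.
The upward force F acts at the left end, arm 4.73 m, giving F × 4.73 clockwise.
Balancing moments: F × 4.73 = 234.5, giving F = 234.5 / 4.73 = 49.6 N.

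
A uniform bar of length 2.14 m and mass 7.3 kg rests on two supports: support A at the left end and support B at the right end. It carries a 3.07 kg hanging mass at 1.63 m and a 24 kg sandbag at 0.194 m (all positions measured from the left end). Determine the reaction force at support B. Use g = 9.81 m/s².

R_B ≈ 80.1 N

Sum moments about support A (its reaction then has zero moment arm).
Beam weight: 7.3 × 9.81 = 71.61 N down at 1.07 m → arm 1.07 m, τ = 71.61 × 1.07 = 76.62 N·m clockwise.
Hanging mass: 3.07 × 9.81 = 30.12 N down at 1.63 m → arm 1.63 m, τ = 30.12 × 1.63 = 49.1 N·m clockwise.
Sandbag: 24 × 9.81 = 235.4 N down at 0.194 m → arm 0.194 m, τ = 235.4 × 0.194 = 45.67 N·m clockwise.
Net load moment about support A = 171.4 N·m clockwise.
Reaction R at support B is upward at 2.14 m, arm 2.14 m → moment R × 2.14 counterclockwise.
Balancing moments: R × 2.14 = 171.4, giving R = 80.1 N.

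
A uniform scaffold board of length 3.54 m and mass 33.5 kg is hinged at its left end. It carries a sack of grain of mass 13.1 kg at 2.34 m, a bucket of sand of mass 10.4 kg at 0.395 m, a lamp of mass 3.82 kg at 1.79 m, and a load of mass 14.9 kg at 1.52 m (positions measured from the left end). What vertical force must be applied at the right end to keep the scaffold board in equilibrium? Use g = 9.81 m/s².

F ≈ 342 N

About the left end:
Beam weight: 33.5 × 9.81 = 328.6 N down at 1.77 m → arm 1.77 m, τ = 328.6 × 1.77 = 581.6 N·m clockwise.
Sack of grain: 13.1 × 9.81 = 128.5 N down at 2.34 m → arm 2.34 m, τ = 128.5 × 2.34 = 300.7 N·m clockwise.
Bucket of sand: 10.4 × 9.81 = 102 N down at 0.395 m → arm 0.395 m, τ = 102 × 0.395 = 40.29 N·m clockwise.
Lamp: 3.82 × 9.81 = 37.47 N down at 1.79 m → arm 1.79 m, τ = 37.47 × 1.79 = 67.07 N·m clockwise.
Load: 14.9 × 9.81 = 146.2 N down at 1.52 m → arm 1.52 m, τ = 146.2 × 1.52 = 222.2 N·m clockwise.
Net moment of the loads = 1212 N·m clockwise.
The upward force F acts at the right end, arm 3.54 m, giving F × 3.54 counterclockwise.
For rotational equilibrium, F × 3.54 = 1212, so F = 1212 / 3.54 = 342 N.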